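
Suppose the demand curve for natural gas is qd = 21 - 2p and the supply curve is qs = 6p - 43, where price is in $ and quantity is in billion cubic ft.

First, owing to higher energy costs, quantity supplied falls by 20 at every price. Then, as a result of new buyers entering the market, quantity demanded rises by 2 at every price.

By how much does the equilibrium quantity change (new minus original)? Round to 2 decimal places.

-3.50

Solve the original market: 21 - 2p = 6p - 43, hence p = 8 and q = 5.
The new curves are qd = 23 - 2p (demand) and qs = 6p - 63 (supply).
Clearing the new market: 23 - 2p = 6p - 63, so p = 10.75 and q = 1.5.
Δq = 1.5 − 5 = -3.50.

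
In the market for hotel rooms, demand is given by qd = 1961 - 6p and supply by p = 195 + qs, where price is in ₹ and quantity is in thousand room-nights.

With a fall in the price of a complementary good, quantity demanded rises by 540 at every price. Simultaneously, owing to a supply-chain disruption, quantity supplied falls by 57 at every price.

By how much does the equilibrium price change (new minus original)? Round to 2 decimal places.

+85.29

Before the shock: 1961 - 6p = p - 195 ⇒ 2156 = 7p ⇒ p = 308, q = 113.
With the change applied: demand qd = 2501 - 6p, supply qs = p - 252.
Clearing the new market: 2501 - 6p = p - 252, so p = 2753/7 ≈ 393.2857 and q = 989/7 ≈ 141.2857.
Δp = 393.2857 − 308 = +85.29.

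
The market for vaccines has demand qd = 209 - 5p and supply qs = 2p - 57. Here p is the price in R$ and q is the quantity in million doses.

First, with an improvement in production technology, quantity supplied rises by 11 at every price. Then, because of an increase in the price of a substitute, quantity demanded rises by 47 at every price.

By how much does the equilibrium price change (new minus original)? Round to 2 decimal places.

Original equilibrium: 209 - 5p = 2p - 57 gives 266 = 7p, so p = 38 and q = 19.
The new curves are qd = 256 - 5p (demand) and qs = 2p - 46 (supply).
Clearing the new market: 256 - 5p = 2p - 46, so p = 302/7 ≈ 43.1429 and q = 282/7 ≈ 40.2857.
Δp = 43.1429 − 38 = +5.14.

+5.14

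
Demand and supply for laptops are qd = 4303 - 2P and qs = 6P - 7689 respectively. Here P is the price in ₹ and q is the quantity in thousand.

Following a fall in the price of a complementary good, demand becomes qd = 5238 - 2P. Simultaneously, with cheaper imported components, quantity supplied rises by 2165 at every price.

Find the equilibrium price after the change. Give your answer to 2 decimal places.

Original equilibrium: 4303 - 2P = 6P - 7689 gives 11992 = 8P, so P = 1499 and q = 1305.
After the shift, demand is qd = 5238 - 2P and supply is qs = 6P - 5524.
Setting them equal: 5238 - 2P = 6P - 5524 → 10762 = 8P, so P = 1345.25 and q = 2547.5.

1345.25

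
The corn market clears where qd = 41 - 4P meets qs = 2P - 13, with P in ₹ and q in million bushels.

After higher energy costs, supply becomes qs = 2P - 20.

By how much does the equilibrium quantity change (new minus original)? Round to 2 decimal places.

Before the shock: 41 - 4P = 2P - 13 ⇒ 54 = 6P ⇒ P = 9, q = 5.
The new curves are qd = 41 - 4P (demand) and qs = 2P - 20 (supply).
Clearing the new market: 41 - 4P = 2P - 20, so P = 61/6 ≈ 10.1667 and q = 1/3 ≈ 0.3333.
Δq = 0.3333 − 5 = -4.67.

-4.67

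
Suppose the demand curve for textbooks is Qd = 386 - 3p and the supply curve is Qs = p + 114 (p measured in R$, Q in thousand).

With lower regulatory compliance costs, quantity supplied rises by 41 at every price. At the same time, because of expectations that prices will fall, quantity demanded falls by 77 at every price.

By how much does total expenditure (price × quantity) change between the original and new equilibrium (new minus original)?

-4926.25

Solve the original market: 386 - 3p = p + 114, hence p = 68 and Q = 182.
The new curves are Qd = 309 - 3p (demand) and Qs = p + 155 (supply).
Setting them equal: 309 - 3p = p + 155 → 154 = 4p, so p = 38.5 and Q = 193.5.
Expenditure moves from 68×182 = 12376 to 38.5×193.5 = 7449.75; change = -4926.25.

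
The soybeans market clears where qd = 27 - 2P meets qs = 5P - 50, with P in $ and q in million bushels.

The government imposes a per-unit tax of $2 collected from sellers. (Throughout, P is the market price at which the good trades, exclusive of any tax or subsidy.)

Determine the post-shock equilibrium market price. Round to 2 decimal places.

Original equilibrium: 27 - 2P = 5P - 50 gives 77 = 7P, so P = 11 and q = 5.
Since sellers keep the price net of the tax, the effective supply curve becomes qs = 5P - 60.
Clearing the new market: 27 - 2P = 5P - 60, so P = 87/7 ≈ 12.4286 and q = 15/7 ≈ 2.1429.

12.43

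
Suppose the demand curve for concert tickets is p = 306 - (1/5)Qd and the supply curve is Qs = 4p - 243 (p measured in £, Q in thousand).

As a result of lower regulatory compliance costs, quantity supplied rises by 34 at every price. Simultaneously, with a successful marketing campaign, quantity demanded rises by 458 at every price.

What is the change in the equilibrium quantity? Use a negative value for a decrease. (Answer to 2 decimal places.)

Initially, 1530 - 5p = 4p - 243, so 1773 = 9p and p = 197, Q = 545.
The new curves are Qd = 1988 - 5p (demand) and Qs = 4p - 209 (supply).
Setting them equal: 1988 - 5p = 4p - 209 → 2197 = 9p, so p = 2197/9 ≈ 244.1111 and Q = 6907/9 ≈ 767.4444.
ΔQ = 767.4444 − 545 = +222.44.

+222.44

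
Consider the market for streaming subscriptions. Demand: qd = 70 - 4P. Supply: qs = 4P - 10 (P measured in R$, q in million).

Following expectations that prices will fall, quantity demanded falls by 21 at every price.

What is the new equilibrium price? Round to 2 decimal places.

Solve the original market: 70 - 4P = 4P - 10, hence P = 10 and q = 30.
After the shift, demand is qd = 49 - 4P and supply is qs = 4P - 10.
Clearing the new market: 49 - 4P = 4P - 10, so P = 7.375 and q = 19.5.

7.38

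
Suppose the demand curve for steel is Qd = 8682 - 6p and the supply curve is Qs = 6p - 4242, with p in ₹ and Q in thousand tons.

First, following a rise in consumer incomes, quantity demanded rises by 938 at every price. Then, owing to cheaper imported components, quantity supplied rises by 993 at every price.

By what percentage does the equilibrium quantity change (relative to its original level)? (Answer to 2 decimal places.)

Initially, 8682 - 6p = 6p - 4242, so 12924 = 12p and p = 1077, Q = 2220.
The new curves are Qd = 9620 - 6p (demand) and Qs = 6p - 3249 (supply).
New equilibrium: 9620 - 6p = 6p - 3249 ⇒ 12869 = 12p ⇒ p = 12869/12 ≈ 1072.4167, Q = 3185.5.
%ΔQ = (3185.5 − 2220) / 2220 × 100 = +43.49%.

+43.49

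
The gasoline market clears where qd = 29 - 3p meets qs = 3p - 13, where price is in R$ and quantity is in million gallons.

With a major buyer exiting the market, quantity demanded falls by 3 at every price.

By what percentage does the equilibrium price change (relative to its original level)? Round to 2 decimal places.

Original equilibrium: 29 - 3p = 3p - 13 gives 42 = 6p, so p = 7 and q = 8.
The new curves are qd = 26 - 3p (demand) and qs = 3p - 13 (supply).
Clearing the new market: 26 - 3p = 3p - 13, so p = 6.5 and q = 6.5.
%Δp = (6.5 − 7) / 7 × 100 = -7.14%.

-7.14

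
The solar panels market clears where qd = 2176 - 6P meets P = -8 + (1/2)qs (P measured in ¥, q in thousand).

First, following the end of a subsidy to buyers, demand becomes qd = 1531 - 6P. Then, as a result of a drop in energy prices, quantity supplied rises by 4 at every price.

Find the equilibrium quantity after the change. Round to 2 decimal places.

Solve the original market: 2176 - 6P = 2P + 16, hence P = 270 and q = 556.
After the shift, demand is qd = 1531 - 6P and supply is qs = 2P + 20.
New equilibrium: 1531 - 6P = 2P + 20 ⇒ 1511 = 8P ⇒ P = 188.875, q = 397.75.

397.75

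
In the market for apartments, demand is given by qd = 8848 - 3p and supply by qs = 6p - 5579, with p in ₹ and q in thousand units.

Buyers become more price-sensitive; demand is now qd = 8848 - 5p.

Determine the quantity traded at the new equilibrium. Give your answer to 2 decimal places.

Original equilibrium: 8848 - 3p = 6p - 5579 gives 14427 = 9p, so p = 1603 and q = 4039.
The shock moves the curves to qd = 8848 - 5p and qs = 6p - 5579.
Equate the new curves: 8848 - 5p = 6p - 5579, giving 14427 = 11p, p = 14427/11 ≈ 1311.5455, q = 25193/11 ≈ 2290.2727.

2290.27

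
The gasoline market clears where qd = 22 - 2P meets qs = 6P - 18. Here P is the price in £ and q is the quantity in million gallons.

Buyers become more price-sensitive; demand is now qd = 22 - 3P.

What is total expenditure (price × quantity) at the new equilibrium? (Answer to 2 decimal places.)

38.52

Original equilibrium: 22 - 2P = 6P - 18 gives 40 = 8P, so P = 5 and q = 12.
With the change applied: demand qd = 22 - 3P, supply qs = 6P - 18.
New equilibrium: 22 - 3P = 6P - 18 ⇒ 40 = 9P ⇒ P = 40/9 ≈ 4.4444, q = 26/3 ≈ 8.6667.
New expenditure = 4.4444 × 8.6667 = 38.52.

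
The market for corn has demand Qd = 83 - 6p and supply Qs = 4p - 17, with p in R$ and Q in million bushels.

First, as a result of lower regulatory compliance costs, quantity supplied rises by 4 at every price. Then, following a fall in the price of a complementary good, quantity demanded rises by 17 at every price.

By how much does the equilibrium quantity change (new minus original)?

+9.2

Initially, 83 - 6p = 4p - 17, so 100 = 10p and p = 10, Q = 23.
The shock moves the curves to Qd = 100 - 6p and Qs = 4p - 13.
Equate the new curves: 100 - 6p = 4p - 13, giving 113 = 10p, p = 11.3, Q = 32.2.
ΔQ = 32.2 − 23 = +9.2.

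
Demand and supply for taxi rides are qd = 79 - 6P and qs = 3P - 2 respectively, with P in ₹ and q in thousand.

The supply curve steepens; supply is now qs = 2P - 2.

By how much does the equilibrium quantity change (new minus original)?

Before the shock: 79 - 6P = 3P - 2 ⇒ 81 = 9P ⇒ P = 9, q = 25.
With the change applied: demand qd = 79 - 6P, supply qs = 2P - 2.
Clearing the new market: 79 - 6P = 2P - 2, so P = 10.125 and q = 18.25.
Δq = 18.25 − 25 = -6.75.

-6.75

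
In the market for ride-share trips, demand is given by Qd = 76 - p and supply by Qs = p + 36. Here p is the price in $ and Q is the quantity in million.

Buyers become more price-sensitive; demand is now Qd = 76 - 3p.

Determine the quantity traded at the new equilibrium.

46

Initially, 76 - p = p + 36, so 40 = 2p and p = 20, Q = 56.
The shock moves the curves to Qd = 76 - 3p and Qs = p + 36.
Equate the new curves: 76 - 3p = p + 36, giving 40 = 4p, p = 10, Q = 46.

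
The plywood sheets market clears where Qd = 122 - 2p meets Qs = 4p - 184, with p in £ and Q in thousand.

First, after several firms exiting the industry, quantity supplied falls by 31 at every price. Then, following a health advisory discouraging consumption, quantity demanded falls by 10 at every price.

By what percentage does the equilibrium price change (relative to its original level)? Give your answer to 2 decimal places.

Before the shock: 122 - 2p = 4p - 184 ⇒ 306 = 6p ⇒ p = 51, Q = 20.
After the shift, demand is Qd = 112 - 2p and supply is Qs = 4p - 215.
Equate the new curves: 112 - 2p = 4p - 215, giving 327 = 6p, p = 54.5, Q = 3.
%Δp = (54.5 − 51) / 51 × 100 = +6.86%.

+6.86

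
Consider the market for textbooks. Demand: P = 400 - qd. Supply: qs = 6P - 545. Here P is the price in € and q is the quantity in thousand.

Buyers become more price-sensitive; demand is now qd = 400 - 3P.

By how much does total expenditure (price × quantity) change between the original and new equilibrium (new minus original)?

Solve the original market: 400 - P = 6P - 545, hence P = 135 and q = 265.
The shock moves the curves to qd = 400 - 3P and qs = 6P - 545.
Setting them equal: 400 - 3P = 6P - 545 → 945 = 9P, so P = 105 and q = 85.
Expenditure moves from 135×265 = 35775 to 105×85 = 8925; change = -26850.

-26850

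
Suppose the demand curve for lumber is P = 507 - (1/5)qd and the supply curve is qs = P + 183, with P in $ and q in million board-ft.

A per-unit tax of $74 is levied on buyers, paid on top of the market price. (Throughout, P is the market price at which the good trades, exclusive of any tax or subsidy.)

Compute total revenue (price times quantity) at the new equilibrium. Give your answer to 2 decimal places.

Before the shock: 2535 - 5P = P + 183 ⇒ 2352 = 6P ⇒ P = 392, q = 575.
Since buyers pay the price plus the tax, the effective demand curve becomes qd = 2165 - 5P.
New equilibrium: 2165 - 5P = P + 183 ⇒ 1982 = 6P ⇒ P = 991/3 ≈ 330.3333, q = 1540/3 ≈ 513.3333.
New expenditure = 330.3333 × 513.3333 = 169571.11.

169571.11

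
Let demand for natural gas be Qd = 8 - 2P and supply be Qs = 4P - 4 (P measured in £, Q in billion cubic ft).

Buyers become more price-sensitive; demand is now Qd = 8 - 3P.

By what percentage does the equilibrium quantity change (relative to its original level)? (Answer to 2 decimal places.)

-28.57

Initially, 8 - 2P = 4P - 4, so 12 = 6P and P = 2, Q = 4.
The shock moves the curves to Qd = 8 - 3P and Qs = 4P - 4.
New equilibrium: 8 - 3P = 4P - 4 ⇒ 12 = 7P ⇒ P = 12/7 ≈ 1.7143, Q = 20/7 ≈ 2.8571.
%ΔQ = (2.8571 − 4) / 4 × 100 = -28.57%.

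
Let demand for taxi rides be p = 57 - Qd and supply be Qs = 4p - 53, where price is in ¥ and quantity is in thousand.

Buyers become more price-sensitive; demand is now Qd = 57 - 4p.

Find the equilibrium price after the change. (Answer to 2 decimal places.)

13.75

Initially, 57 - p = 4p - 53, so 110 = 5p and p = 22, Q = 35.
With the change applied: demand Qd = 57 - 4p, supply Qs = 4p - 53.
Equate the new curves: 57 - 4p = 4p - 53, giving 110 = 8p, p = 13.75, Q = 2.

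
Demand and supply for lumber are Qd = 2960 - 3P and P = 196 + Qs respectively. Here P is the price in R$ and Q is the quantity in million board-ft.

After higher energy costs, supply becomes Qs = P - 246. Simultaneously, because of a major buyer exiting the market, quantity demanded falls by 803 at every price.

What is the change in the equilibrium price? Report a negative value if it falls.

-188.25

Initially, 2960 - 3P = P - 196, so 3156 = 4P and P = 789, Q = 593.
After the shift, demand is Qd = 2157 - 3P and supply is Qs = P - 246.
Clearing the new market: 2157 - 3P = P - 246, so P = 600.75 and Q = 354.75.
ΔP = 600.75 − 789 = -188.25.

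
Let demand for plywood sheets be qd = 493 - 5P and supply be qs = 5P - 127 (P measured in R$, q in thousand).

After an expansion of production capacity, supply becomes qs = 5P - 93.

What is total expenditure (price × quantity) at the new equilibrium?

Original equilibrium: 493 - 5P = 5P - 127 gives 620 = 10P, so P = 62 and q = 183.
With the change applied: demand qd = 493 - 5P, supply qs = 5P - 93.
New equilibrium: 493 - 5P = 5P - 93 ⇒ 586 = 10P ⇒ P = 58.6, q = 200.
New expenditure = 58.6 × 200 = 11720.

11720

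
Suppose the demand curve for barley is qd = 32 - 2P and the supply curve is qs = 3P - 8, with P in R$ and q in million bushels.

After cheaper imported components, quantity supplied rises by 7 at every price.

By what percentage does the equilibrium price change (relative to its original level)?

-17.5

Initially, 32 - 2P = 3P - 8, so 40 = 5P and P = 8, q = 16.
With the change applied: demand qd = 32 - 2P, supply qs = 3P - 1.
Equate the new curves: 32 - 2P = 3P - 1, giving 33 = 5P, P = 6.6, q = 18.8.
%ΔP = (6.6 − 8) / 8 × 100 = -17.5%.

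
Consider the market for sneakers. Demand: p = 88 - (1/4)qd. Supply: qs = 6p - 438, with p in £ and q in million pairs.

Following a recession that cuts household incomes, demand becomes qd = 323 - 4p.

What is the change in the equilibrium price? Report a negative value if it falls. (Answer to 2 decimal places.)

Initially, 352 - 4p = 6p - 438, so 790 = 10p and p = 79, q = 36.
After the shift, demand is qd = 323 - 4p and supply is qs = 6p - 438.
Clearing the new market: 323 - 4p = 6p - 438, so p = 76.1 and q = 18.6.
Δp = 76.1 − 79 = -2.90.

-2.90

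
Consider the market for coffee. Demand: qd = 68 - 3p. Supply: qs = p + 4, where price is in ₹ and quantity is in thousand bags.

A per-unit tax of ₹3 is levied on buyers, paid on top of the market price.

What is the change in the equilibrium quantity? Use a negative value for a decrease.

Before the shock: 68 - 3p = p + 4 ⇒ 64 = 4p ⇒ p = 16, q = 20.
Since buyers pay the price plus the tax, the effective demand curve becomes qd = 59 - 3p.
Setting them equal: 59 - 3p = p + 4 → 55 = 4p, so p = 13.75 and q = 17.75.
Δq = 17.75 − 20 = -2.25.

-2.25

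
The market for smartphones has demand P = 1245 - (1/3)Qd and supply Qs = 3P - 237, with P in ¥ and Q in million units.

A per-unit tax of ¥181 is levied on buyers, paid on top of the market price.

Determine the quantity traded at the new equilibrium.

Original equilibrium: 3735 - 3P = 3P - 237 gives 3972 = 6P, so P = 662 and Q = 1749.
Since buyers pay the price plus the tax, the effective demand curve becomes Qd = 3192 - 3P.
Equate the new curves: 3192 - 3P = 3P - 237, giving 3429 = 6P, P = 571.5, Q = 1477.5.

1477.5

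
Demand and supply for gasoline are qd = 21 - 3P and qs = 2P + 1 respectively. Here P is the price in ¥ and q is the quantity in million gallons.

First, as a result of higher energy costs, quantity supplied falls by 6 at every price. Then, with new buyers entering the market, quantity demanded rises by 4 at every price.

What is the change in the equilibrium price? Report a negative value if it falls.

+2

Initially, 21 - 3P = 2P + 1, so 20 = 5P and P = 4, q = 9.
The new curves are qd = 25 - 3P (demand) and qs = 2P - 5 (supply).
Clearing the new market: 25 - 3P = 2P - 5, so P = 6 and q = 7.
ΔP = 6 − 4 = +2.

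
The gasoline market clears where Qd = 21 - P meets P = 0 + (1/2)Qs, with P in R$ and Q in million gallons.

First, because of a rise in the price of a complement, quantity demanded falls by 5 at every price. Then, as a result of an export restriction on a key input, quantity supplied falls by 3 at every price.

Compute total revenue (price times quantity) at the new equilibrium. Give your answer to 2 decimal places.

Solve the original market: 21 - P = 2P, hence P = 7 and Q = 14.
With the change applied: demand Qd = 16 - P, supply Qs = 2P - 3.
Clearing the new market: 16 - P = 2P - 3, so P = 19/3 ≈ 6.3333 and Q = 29/3 ≈ 9.6667.
New expenditure = 6.3333 × 9.6667 = 61.22.

61.22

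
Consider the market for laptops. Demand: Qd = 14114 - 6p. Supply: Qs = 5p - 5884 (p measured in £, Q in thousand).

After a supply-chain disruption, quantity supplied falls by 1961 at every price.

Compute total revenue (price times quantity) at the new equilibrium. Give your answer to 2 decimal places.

4264764.46

Original equilibrium: 14114 - 6p = 5p - 5884 gives 19998 = 11p, so p = 1818 and Q = 3206.
The shock moves the curves to Qd = 14114 - 6p and Qs = 5p - 7845.
Equate the new curves: 14114 - 6p = 5p - 7845, giving 21959 = 11p, p = 21959/11 ≈ 1996.2727, Q = 23500/11 ≈ 2136.3636.
New expenditure = 1996.2727 × 2136.3636 = 4264764.46.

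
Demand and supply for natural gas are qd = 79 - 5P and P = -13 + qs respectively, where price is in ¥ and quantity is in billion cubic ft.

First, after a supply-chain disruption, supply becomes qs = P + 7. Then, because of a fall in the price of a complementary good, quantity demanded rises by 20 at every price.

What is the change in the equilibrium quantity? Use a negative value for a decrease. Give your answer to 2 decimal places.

Initially, 79 - 5P = P + 13, so 66 = 6P and P = 11, q = 24.
After the shift, demand is qd = 99 - 5P and supply is qs = P + 7.
Setting them equal: 99 - 5P = P + 7 → 92 = 6P, so P = 46/3 ≈ 15.3333 and q = 67/3 ≈ 22.3333.
Δq = 22.3333 − 24 = -1.67.

-1.67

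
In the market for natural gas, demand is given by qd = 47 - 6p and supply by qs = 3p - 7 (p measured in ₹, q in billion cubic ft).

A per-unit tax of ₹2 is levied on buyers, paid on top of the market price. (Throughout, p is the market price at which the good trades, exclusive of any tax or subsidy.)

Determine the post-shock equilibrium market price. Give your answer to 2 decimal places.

Before the shock: 47 - 6p = 3p - 7 ⇒ 54 = 9p ⇒ p = 6, q = 11.
Since buyers pay the price plus the tax, the effective demand curve becomes qd = 35 - 6p.
Setting them equal: 35 - 6p = 3p - 7 → 42 = 9p, so p = 14/3 ≈ 4.6667 and q = 7.

4.67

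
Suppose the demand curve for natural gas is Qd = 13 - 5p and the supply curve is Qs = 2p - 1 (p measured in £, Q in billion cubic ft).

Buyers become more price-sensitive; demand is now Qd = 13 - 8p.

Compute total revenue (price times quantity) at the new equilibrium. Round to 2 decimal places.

2.52

Solve the original market: 13 - 5p = 2p - 1, hence p = 2 and Q = 3.
The new curves are Qd = 13 - 8p (demand) and Qs = 2p - 1 (supply).
Equate the new curves: 13 - 8p = 2p - 1, giving 14 = 10p, p = 1.4, Q = 1.8.
New expenditure = 1.4 × 1.8 = 2.52.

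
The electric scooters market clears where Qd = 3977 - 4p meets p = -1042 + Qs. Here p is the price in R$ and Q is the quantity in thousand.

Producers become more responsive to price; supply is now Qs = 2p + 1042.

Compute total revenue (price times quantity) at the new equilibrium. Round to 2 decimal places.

988279.72

Original equilibrium: 3977 - 4p = p + 1042 gives 2935 = 5p, so p = 587 and Q = 1629.
After the shift, demand is Qd = 3977 - 4p and supply is Qs = 2p + 1042.
Setting them equal: 3977 - 4p = 2p + 1042 → 2935 = 6p, so p = 2935/6 ≈ 489.1667 and Q = 6061/3 ≈ 2020.3333.
New expenditure = 489.1667 × 2020.3333 = 988279.72.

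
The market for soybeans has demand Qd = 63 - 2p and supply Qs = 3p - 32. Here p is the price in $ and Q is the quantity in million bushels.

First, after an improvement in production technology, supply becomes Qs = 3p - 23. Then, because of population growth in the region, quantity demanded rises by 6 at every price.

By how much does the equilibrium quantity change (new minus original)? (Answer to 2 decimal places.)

+7.20

Original equilibrium: 63 - 2p = 3p - 32 gives 95 = 5p, so p = 19 and Q = 25.
After the shift, demand is Qd = 69 - 2p and supply is Qs = 3p - 23.
Equate the new curves: 69 - 2p = 3p - 23, giving 92 = 5p, p = 18.4, Q = 32.2.
ΔQ = 32.2 − 25 = +7.20.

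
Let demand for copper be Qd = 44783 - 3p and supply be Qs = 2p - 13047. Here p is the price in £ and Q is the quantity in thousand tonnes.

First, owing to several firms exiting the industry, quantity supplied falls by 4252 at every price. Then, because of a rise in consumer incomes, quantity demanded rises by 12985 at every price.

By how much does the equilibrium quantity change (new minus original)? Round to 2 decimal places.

Initially, 44783 - 3p = 2p - 13047, so 57830 = 5p and p = 11566, Q = 10085.
With the change applied: demand Qd = 57768 - 3p, supply Qs = 2p - 17299.
New equilibrium: 57768 - 3p = 2p - 17299 ⇒ 75067 = 5p ⇒ p = 15013.4, Q = 12727.8.
ΔQ = 12727.8 − 10085 = +2642.80.

+2642.80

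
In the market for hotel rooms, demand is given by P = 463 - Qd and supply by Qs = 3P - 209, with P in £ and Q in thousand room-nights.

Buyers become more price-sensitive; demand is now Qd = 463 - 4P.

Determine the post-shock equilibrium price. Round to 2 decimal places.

96.00

Original equilibrium: 463 - P = 3P - 209 gives 672 = 4P, so P = 168 and Q = 295.
The new curves are Qd = 463 - 4P (demand) and Qs = 3P - 209 (supply).
Setting them equal: 463 - 4P = 3P - 209 → 672 = 7P, so P = 96 and Q = 79.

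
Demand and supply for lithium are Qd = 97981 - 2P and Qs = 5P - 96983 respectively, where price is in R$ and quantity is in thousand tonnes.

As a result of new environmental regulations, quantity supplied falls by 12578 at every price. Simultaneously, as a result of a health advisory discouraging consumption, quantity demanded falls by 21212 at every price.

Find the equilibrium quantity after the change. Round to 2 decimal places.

Solve the original market: 97981 - 2P = 5P - 96983, hence P = 27852 and Q = 42277.
After the shift, demand is Qd = 76769 - 2P and supply is Qs = 5P - 109561.
Setting them equal: 76769 - 2P = 5P - 109561 → 186330 = 7P, so P = 186330/7 ≈ 26618.5714 and Q = 164723/7 ≈ 23531.8571.

23531.86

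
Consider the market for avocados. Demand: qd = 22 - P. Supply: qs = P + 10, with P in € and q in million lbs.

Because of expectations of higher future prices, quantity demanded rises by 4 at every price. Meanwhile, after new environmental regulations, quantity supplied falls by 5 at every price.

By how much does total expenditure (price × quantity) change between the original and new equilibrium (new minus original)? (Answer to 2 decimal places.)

Before the shock: 22 - P = P + 10 ⇒ 12 = 2P ⇒ P = 6, q = 16.
With the change applied: demand qd = 26 - P, supply qs = P + 5.
Clearing the new market: 26 - P = P + 5, so P = 10.5 and q = 15.5.
Expenditure moves from 6×16 = 96 to 10.5×15.5 = 162.75; change = +66.75.

+66.75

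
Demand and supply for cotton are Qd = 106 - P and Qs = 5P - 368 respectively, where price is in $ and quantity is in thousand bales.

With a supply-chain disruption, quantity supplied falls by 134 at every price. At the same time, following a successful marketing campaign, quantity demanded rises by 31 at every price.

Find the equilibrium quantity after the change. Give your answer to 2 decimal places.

Original equilibrium: 106 - P = 5P - 368 gives 474 = 6P, so P = 79 and Q = 27.
With the change applied: demand Qd = 137 - P, supply Qs = 5P - 502.
Equate the new curves: 137 - P = 5P - 502, giving 639 = 6P, P = 106.5, Q = 30.5.

30.50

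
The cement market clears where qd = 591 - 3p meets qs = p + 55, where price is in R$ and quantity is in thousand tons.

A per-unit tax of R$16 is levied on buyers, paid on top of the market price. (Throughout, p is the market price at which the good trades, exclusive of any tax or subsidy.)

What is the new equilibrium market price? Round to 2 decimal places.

122.00

Initially, 591 - 3p = p + 55, so 536 = 4p and p = 134, q = 189.
Since buyers pay the price plus the tax, the effective demand curve becomes qd = 543 - 3p.
Setting them equal: 543 - 3p = p + 55 → 488 = 4p, so p = 122 and q = 177.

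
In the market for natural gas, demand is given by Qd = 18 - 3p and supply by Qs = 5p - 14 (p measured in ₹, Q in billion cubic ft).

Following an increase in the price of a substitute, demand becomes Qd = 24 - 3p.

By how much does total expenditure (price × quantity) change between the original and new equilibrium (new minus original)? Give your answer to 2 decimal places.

+22.31

Initially, 18 - 3p = 5p - 14, so 32 = 8p and p = 4, Q = 6.
With the change applied: demand Qd = 24 - 3p, supply Qs = 5p - 14.
Setting them equal: 24 - 3p = 5p - 14 → 38 = 8p, so p = 4.75 and Q = 9.75.
Expenditure moves from 4×6 = 24 to 4.75×9.75 = 46.3125; change = +22.31.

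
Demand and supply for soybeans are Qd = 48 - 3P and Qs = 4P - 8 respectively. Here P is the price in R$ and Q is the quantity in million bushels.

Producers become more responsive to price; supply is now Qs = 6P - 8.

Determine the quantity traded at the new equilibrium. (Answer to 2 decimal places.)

29.33

Initially, 48 - 3P = 4P - 8, so 56 = 7P and P = 8, Q = 24.
The new curves are Qd = 48 - 3P (demand) and Qs = 6P - 8 (supply).
Clearing the new market: 48 - 3P = 6P - 8, so P = 56/9 ≈ 6.2222 and Q = 88/3 ≈ 29.3333.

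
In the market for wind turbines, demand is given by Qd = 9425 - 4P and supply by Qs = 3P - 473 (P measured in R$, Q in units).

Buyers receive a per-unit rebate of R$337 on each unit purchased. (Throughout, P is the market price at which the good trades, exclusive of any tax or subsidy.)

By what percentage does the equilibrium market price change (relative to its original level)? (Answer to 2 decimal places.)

Initially, 9425 - 4P = 3P - 473, so 9898 = 7P and P = 1414, Q = 3769.
Since buyers' out-of-pocket price is the market price minus the rebate, the effective demand curve becomes Qd = 10773 - 4P.
New equilibrium: 10773 - 4P = 3P - 473 ⇒ 11246 = 7P ⇒ P = 11246/7 ≈ 1606.5714, Q = 30427/7 ≈ 4346.7143.
%ΔP = (1606.5714 − 1414) / 1414 × 100 = +13.62%.

+13.62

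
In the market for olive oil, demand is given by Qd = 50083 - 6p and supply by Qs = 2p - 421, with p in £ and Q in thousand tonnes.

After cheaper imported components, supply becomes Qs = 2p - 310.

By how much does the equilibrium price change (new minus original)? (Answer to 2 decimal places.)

-13.88

Before the shock: 50083 - 6p = 2p - 421 ⇒ 50504 = 8p ⇒ p = 6313, Q = 12205.
With the change applied: demand Qd = 50083 - 6p, supply Qs = 2p - 310.
Setting them equal: 50083 - 6p = 2p - 310 → 50393 = 8p, so p = 6299.125 and Q = 12288.25.
Δp = 6299.125 − 6313 = -13.88.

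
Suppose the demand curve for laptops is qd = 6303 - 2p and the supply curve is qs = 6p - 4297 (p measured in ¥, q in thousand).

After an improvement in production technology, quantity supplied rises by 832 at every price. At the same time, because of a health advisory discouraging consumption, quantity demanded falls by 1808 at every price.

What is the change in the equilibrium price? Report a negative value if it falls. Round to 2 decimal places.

Solve the original market: 6303 - 2p = 6p - 4297, hence p = 1325 and q = 3653.
The new curves are qd = 4495 - 2p (demand) and qs = 6p - 3465 (supply).
Setting them equal: 4495 - 2p = 6p - 3465 → 7960 = 8p, so p = 995 and q = 2505.
Δp = 995 − 1325 = -330.00.

-330.00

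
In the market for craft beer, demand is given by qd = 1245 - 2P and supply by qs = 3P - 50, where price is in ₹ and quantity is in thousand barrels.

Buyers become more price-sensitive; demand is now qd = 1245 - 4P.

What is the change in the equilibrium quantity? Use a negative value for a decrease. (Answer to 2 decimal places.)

Before the shock: 1245 - 2P = 3P - 50 ⇒ 1295 = 5P ⇒ P = 259, q = 727.
The new curves are qd = 1245 - 4P (demand) and qs = 3P - 50 (supply).
Clearing the new market: 1245 - 4P = 3P - 50, so P = 185 and q = 505.
Δq = 505 − 727 = -222.00.

-222.00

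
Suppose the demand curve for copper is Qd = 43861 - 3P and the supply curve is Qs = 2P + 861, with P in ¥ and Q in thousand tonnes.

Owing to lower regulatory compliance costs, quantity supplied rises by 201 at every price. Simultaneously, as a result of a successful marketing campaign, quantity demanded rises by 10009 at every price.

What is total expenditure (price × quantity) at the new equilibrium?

Solve the original market: 43861 - 3P = 2P + 861, hence P = 8600 and Q = 18061.
The new curves are Qd = 53870 - 3P (demand) and Qs = 2P + 1062 (supply).
Equate the new curves: 53870 - 3P = 2P + 1062, giving 52808 = 5P, P = 10561.6, Q = 22185.2.
New expenditure = 10561.6 × 22185.2 = 234311208.32.

234311208.32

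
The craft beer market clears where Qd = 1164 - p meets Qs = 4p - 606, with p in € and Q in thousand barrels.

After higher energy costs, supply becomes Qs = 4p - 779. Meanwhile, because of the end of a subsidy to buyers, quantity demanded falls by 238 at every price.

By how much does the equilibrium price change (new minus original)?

Original equilibrium: 1164 - p = 4p - 606 gives 1770 = 5p, so p = 354 and Q = 810.
The shock moves the curves to Qd = 926 - p and Qs = 4p - 779.
Setting them equal: 926 - p = 4p - 779 → 1705 = 5p, so p = 341 and Q = 585.
Δp = 341 − 354 = -13.

-13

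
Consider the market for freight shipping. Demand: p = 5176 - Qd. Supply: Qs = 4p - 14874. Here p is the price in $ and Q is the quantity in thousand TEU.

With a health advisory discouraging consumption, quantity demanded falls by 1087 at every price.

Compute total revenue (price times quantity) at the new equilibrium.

Before the shock: 5176 - p = 4p - 14874 ⇒ 20050 = 5p ⇒ p = 4010, Q = 1166.
After the shift, demand is Qd = 4089 - p and supply is Qs = 4p - 14874.
New equilibrium: 4089 - p = 4p - 14874 ⇒ 18963 = 5p ⇒ p = 3792.6, Q = 296.4.
New expenditure = 3792.6 × 296.4 = 1124126.64.

1124126.64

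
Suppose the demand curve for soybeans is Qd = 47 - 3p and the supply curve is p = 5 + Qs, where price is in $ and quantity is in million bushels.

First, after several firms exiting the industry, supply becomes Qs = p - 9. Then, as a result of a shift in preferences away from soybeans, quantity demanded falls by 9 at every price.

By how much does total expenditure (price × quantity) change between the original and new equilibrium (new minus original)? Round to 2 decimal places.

Original equilibrium: 47 - 3p = p - 5 gives 52 = 4p, so p = 13 and Q = 8.
The new curves are Qd = 38 - 3p (demand) and Qs = p - 9 (supply).
Setting them equal: 38 - 3p = p - 9 → 47 = 4p, so p = 11.75 and Q = 2.75.
Expenditure moves from 13×8 = 104 to 11.75×2.75 = 32.3125; change = -71.69.

-71.69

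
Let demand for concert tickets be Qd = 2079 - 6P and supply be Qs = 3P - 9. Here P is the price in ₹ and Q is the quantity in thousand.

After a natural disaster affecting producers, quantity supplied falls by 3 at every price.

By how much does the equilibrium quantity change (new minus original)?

-2

Original equilibrium: 2079 - 6P = 3P - 9 gives 2088 = 9P, so P = 232 and Q = 687.
The new curves are Qd = 2079 - 6P (demand) and Qs = 3P - 12 (supply).
New equilibrium: 2079 - 6P = 3P - 12 ⇒ 2091 = 9P ⇒ P = 697/3 ≈ 232.3333, Q = 685.
ΔQ = 685 − 687 = -2.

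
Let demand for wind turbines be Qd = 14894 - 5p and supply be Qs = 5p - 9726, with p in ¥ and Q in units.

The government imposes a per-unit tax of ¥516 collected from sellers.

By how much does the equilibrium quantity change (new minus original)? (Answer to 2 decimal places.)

-1290.00

Before the shock: 14894 - 5p = 5p - 9726 ⇒ 24620 = 10p ⇒ p = 2462, Q = 2584.
Since sellers keep the price net of the tax, the effective supply curve becomes Qs = 5p - 12306.
Equate the new curves: 14894 - 5p = 5p - 12306, giving 27200 = 10p, p = 2720, Q = 1294.
ΔQ = 1294 − 2584 = -1290.00.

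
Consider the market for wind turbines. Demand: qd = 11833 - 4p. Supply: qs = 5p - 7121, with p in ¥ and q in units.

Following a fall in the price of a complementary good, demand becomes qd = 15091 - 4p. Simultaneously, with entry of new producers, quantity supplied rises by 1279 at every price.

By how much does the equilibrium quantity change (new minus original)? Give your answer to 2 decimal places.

+2378.44

Original equilibrium: 11833 - 4p = 5p - 7121 gives 18954 = 9p, so p = 2106 and q = 3409.
After the shift, demand is qd = 15091 - 4p and supply is qs = 5p - 5842.
Equate the new curves: 15091 - 4p = 5p - 5842, giving 20933 = 9p, p = 20933/9 ≈ 2325.8889, q = 52087/9 ≈ 5787.4444.
Δq = 5787.4444 − 3409 = +2378.44.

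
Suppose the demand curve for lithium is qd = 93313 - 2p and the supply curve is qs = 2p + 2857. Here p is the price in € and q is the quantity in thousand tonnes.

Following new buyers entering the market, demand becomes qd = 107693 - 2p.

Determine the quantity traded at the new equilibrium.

55275

Solve the original market: 93313 - 2p = 2p + 2857, hence p = 22614 and q = 48085.
With the change applied: demand qd = 107693 - 2p, supply qs = 2p + 2857.
Equate the new curves: 107693 - 2p = 2p + 2857, giving 104836 = 4p, p = 26209, q = 55275.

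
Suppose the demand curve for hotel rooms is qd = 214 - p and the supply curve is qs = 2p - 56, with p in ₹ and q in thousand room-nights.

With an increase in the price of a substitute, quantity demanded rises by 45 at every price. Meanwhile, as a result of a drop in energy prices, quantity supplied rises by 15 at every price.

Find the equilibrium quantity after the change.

159

Initially, 214 - p = 2p - 56, so 270 = 3p and p = 90, q = 124.
The shock moves the curves to qd = 259 - p and qs = 2p - 41.
Equate the new curves: 259 - p = 2p - 41, giving 300 = 3p, p = 100, q = 159.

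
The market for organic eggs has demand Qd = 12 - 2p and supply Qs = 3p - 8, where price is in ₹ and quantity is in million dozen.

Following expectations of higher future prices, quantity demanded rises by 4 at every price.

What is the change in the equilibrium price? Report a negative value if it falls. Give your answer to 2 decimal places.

+0.80

Solve the original market: 12 - 2p = 3p - 8, hence p = 4 and Q = 4.
After the shift, demand is Qd = 16 - 2p and supply is Qs = 3p - 8.
Setting them equal: 16 - 2p = 3p - 8 → 24 = 5p, so p = 4.8 and Q = 6.4.
Δp = 4.8 − 4 = +0.80.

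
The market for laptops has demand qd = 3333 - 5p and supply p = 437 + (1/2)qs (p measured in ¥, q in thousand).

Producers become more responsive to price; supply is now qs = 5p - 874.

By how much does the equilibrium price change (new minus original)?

Initially, 3333 - 5p = 2p - 874, so 4207 = 7p and p = 601, q = 328.
With the change applied: demand qd = 3333 - 5p, supply qs = 5p - 874.
New equilibrium: 3333 - 5p = 5p - 874 ⇒ 4207 = 10p ⇒ p = 420.7, q = 1229.5.
Δp = 420.7 − 601 = -180.3.

-180.3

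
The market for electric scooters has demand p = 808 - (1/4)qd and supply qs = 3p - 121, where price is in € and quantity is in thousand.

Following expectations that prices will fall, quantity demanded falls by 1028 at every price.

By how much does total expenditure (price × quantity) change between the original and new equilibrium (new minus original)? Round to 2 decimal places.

Solve the original market: 3232 - 4p = 3p - 121, hence p = 479 and q = 1316.
After the shift, demand is qd = 2204 - 4p and supply is qs = 3p - 121.
Equate the new curves: 2204 - 4p = 3p - 121, giving 2325 = 7p, p = 2325/7 ≈ 332.1429, q = 6128/7 ≈ 875.4286.
Expenditure moves from 479×1316 = 630364 to 332.1429×875.4286 = 290767.3469; change = -339596.65.

-339596.65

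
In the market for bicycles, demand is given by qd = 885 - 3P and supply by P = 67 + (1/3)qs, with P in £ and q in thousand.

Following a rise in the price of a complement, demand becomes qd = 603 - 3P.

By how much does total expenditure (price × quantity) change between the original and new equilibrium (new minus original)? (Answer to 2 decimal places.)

Original equilibrium: 885 - 3P = 3P - 201 gives 1086 = 6P, so P = 181 and q = 342.
The new curves are qd = 603 - 3P (demand) and qs = 3P - 201 (supply).
Setting them equal: 603 - 3P = 3P - 201 → 804 = 6P, so P = 134 and q = 201.
Expenditure moves from 181×342 = 61902 to 134×201 = 26934; change = -34968.00.

-34968.00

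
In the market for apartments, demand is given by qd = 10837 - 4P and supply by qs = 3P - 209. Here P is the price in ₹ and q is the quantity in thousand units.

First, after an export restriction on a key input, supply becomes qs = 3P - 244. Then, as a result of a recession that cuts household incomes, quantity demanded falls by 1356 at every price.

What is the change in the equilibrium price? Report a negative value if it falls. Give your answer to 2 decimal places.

-188.71

Initially, 10837 - 4P = 3P - 209, so 11046 = 7P and P = 1578, q = 4525.
With the change applied: demand qd = 9481 - 4P, supply qs = 3P - 244.
Clearing the new market: 9481 - 4P = 3P - 244, so P = 9725/7 ≈ 1389.2857 and q = 27467/7 ≈ 3923.8571.
ΔP = 1389.2857 − 1578 = -188.71.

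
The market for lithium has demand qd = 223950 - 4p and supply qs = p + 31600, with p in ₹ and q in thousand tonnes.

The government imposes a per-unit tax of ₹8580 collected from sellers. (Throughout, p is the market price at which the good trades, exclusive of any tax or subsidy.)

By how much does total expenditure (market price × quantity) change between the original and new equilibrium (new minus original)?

-155596584

Solve the original market: 223950 - 4p = p + 31600, hence p = 38470 and q = 70070.
Since sellers keep the price net of the tax, the effective supply curve becomes qs = p + 23020.
Setting them equal: 223950 - 4p = p + 23020 → 200930 = 5p, so p = 40186 and q = 63206.
Expenditure moves from 38470×70070 = 2695592900 to 40186×63206 = 2539996316; change = -155596584.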